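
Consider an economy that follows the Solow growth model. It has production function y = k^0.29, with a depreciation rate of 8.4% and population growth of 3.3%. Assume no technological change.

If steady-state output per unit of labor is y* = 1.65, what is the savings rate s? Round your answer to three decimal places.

s ≈ 0.399

In steady state, investment equals break-even investment: s·k^α = (n + δ)·k.
Since y* = [s/(n + δ)]^(α/(1−α)), we have s/(n + δ) = (y*)^((1−α)/α) = 1.65^2.4483 = 3.4077.
Therefore s = 3.4077 × (n + δ) = 3.4077 × 0.117 = 0.3987.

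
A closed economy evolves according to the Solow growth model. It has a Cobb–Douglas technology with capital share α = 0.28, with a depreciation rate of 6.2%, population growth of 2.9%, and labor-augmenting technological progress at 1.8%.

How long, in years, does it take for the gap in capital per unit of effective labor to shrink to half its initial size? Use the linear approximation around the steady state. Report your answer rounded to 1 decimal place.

t_½ ≈ 8.8 years

Near the steady state the convergence rate is λ = (1 − α)(n + g + δ).
λ = (1 − 0.28) × 0.109 = 0.72 × 0.109 = 0.07848
Half-life = ln 2 / λ = 0.6931 / 0.07848 ≈ 8.83 years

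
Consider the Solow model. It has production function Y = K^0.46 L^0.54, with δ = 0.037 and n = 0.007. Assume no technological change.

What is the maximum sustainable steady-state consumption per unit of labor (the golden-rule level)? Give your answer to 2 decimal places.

At the golden rule, f'(k) = n + δ, so α·k^(α−1) = n + δ and k_gold = (α/(n + δ))^(1/(1−α)).
k_gold = (0.46/0.044)^(1/0.54) = 10.4545^1.8519 ≈ 77.2054
c_gold = f(k_gold) − (n + δ)·k_gold = 7.3844 − 0.044×77.2054 ≈ 3.9874

c_gold ≈ 3.99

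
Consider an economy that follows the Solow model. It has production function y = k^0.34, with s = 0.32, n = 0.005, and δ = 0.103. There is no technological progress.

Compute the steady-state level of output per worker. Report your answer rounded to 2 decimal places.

y* = 1.75

In steady state, investment equals break-even investment: s·k^α = (n + δ)·k.
Rearranging, k^(1−α) = s / (n + δ).
k^0.66 = 0.32 / (0.005 + 0.103) = 0.32 / 0.108 = 2.9630
k* = 2.9630^(1/0.66) ≈ 5.1850
y* = (k*)^α = 5.1850^0.34 ≈ 1.7499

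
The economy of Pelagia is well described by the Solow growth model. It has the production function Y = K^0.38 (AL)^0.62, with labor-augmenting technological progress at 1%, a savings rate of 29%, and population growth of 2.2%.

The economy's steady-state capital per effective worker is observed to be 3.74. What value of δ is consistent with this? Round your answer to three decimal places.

At the steady state, Δk = 0, so s·k^α = (n + g + δ)·k.
So s / (n + g + δ) = (k*)^(1−α) = 3.74^0.62 = 2.2656.
Therefore n + g + δ = s / 2.2656 = 0.29 / 2.2656 = 0.1280, so δ = 0.1280 − 0.032 = 0.0960.

δ ≈ 0.096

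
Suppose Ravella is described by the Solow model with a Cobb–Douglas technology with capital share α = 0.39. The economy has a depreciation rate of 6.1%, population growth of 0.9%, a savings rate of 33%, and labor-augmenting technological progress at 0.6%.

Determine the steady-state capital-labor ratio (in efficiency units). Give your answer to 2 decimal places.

k* ≈ 11.10

In steady state, investment equals break-even investment: s·k^α = (n + g + δ)·k.
Dividing both sides by k: k^(1−α) = s / (n + g + δ).
k^0.61 = 0.33 / (0.009 + 0.006 + 0.061) = 0.33 / 0.076 = 4.3421
k* = 4.3421^(1/0.61) ≈ 11.1022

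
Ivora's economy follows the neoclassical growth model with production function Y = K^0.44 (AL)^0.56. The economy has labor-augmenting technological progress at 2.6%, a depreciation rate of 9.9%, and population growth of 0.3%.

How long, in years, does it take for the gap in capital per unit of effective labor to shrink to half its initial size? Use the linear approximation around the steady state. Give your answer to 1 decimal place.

Near the steady state the convergence rate is λ = (1 − α)(n + g + δ).
λ = (1 − 0.44) × 0.128 = 0.56 × 0.128 = 0.07168
Half-life = ln 2 / λ = 0.6931 / 0.07168 ≈ 9.67 years

half-life ≈ 9.7 years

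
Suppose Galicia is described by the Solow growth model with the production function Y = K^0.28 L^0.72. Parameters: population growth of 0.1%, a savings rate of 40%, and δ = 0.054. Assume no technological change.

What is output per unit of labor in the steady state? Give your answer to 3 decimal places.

Steady state requires s·f(k) = (n + δ)·k, i.e. s·k^α = (n + δ)·k.
Rearranging, k^(1−α) = s / (n + δ).
k^0.72 = 0.40 / (0.001 + 0.054) = 0.40 / 0.055 = 7.2727
k* = 7.2727^(1/0.72) ≈ 15.7326
y* = (k*)^α = 15.7326^0.28 ≈ 2.1632

y* ≈ 2.163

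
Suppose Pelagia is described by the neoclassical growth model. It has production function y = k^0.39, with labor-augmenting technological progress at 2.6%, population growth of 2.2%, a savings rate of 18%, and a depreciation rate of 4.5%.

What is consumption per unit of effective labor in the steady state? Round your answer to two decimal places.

In steady state, investment equals break-even investment: s·k^α = (n + g + δ)·k.
Dividing both sides by k: k^(1−α) = s / (n + g + δ).
k^0.61 = 0.18 / (0.022 + 0.026 + 0.045) = 0.18 / 0.093 = 1.9355
k* = 1.9355^(1/0.61) ≈ 2.9522
y* = (k*)^α = 2.9522^0.39 ≈ 1.5253
c* = (1 − s)·y* = (1 − 0.18) × 1.5253 ≈ 1.2507

c* ≈ 1.25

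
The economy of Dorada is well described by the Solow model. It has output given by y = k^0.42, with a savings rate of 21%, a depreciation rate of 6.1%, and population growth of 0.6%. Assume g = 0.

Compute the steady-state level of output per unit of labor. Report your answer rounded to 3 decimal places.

In steady state, investment equals break-even investment: s·k^α = (n + δ)·k.
Dividing both sides by k: k^(1−α) = s / (n + δ).
k^0.58 = 0.21 / (0.006 + 0.061) = 0.21 / 0.067 = 3.1343
k* = 3.1343^(1/0.58) ≈ 7.1683
y* = (k*)^α = 7.1683^0.42 ≈ 2.2870

y* = 2.287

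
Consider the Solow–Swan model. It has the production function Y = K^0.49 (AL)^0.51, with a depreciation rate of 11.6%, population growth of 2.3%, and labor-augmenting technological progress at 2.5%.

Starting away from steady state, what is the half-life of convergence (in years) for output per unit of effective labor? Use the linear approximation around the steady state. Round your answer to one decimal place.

Near the steady state the convergence rate is λ = (1 − α)(n + g + δ).
λ = (1 − 0.49) × 0.164 = 0.51 × 0.164 = 0.08364
Half-life = ln 2 / λ = 0.6931 / 0.08364 ≈ 8.29 years

t_½ ≈ 8.3 years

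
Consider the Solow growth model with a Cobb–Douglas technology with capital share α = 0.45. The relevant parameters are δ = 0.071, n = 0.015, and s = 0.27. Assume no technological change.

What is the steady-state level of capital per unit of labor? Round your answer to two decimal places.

In steady state, investment equals break-even investment: s·k^α = (n + δ)·k.
Rearranging, k^(1−α) = s / (n + δ).
k^0.55 = 0.27 / (0.015 + 0.071) = 0.27 / 0.086 = 3.1395
k* = 3.1395^(1/0.55) ≈ 8.0054

k* = 8.01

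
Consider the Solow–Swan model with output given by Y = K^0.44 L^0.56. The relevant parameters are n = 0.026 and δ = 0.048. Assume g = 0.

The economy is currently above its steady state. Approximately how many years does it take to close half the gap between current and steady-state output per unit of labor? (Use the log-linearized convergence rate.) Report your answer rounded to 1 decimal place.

Near the steady state the convergence rate is λ = (1 − α)(n + δ).
λ = (1 − 0.44) × 0.074 = 0.56 × 0.074 = 0.04144
Half-life = ln 2 / λ = 0.6931 / 0.04144 ≈ 16.73 years

about 16.7 years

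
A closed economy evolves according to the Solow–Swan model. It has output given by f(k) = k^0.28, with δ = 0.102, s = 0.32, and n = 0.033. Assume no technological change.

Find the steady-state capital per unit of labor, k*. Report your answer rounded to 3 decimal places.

In steady state, investment equals break-even investment: s·k^α = (n + δ)·k.
Rearranging, k^(1−α) = s / (n + δ).
k^0.72 = 0.32 / (0.033 + 0.102) = 0.32 / 0.135 = 2.3704
k* = 2.3704^(1/0.72) ≈ 3.3158

k* ≈ 3.316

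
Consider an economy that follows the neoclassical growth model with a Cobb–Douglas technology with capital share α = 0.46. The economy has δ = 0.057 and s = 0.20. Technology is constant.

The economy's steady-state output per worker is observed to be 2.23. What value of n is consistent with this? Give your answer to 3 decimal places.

n ≈ 0.021

In steady state, investment equals break-even investment: s·k^α = (n + δ)·k.
Since y* = [s/(n + δ)]^(α/(1−α)), we have s/(n + δ) = (y*)^((1−α)/α) = 2.23^1.1739 = 2.5637.
Therefore n + δ = s / 2.5637 = 0.20 / 2.5637 = 0.0780, so n = 0.0780 − 0.057 = 0.0210.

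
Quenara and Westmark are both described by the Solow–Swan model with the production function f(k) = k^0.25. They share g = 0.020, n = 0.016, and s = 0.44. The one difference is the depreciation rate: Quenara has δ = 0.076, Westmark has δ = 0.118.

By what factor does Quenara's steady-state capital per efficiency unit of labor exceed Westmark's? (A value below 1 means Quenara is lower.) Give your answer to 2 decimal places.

ratio ≈ 1.53

Steady-state k* = [s/(n + g + δ)]^(1/(1−α)), so the ratio is [ (s_Q/(n + g + δ)_Q) / (s_W/(n + g + δ)_W) ]^1.3333.
s_Q/(n + g + δ)_Q = 0.44/0.112 = 3.9286; s_W/(n + g + δ)_W = 0.44/0.154 = 2.8571.
Ratio = (3.9286/2.8571)^1.3333 = 1.3750^1.3333 ≈ 1.5290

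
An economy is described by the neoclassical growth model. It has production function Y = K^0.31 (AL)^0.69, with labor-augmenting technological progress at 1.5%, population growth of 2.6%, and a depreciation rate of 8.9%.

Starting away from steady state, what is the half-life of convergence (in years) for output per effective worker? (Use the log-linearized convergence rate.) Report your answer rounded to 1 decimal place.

Near the steady state the convergence rate is λ = (1 − α)(n + g + δ).
λ = (1 − 0.31) × 0.130 = 0.69 × 0.130 = 0.0897
Half-life = ln 2 / λ = 0.6931 / 0.0897 ≈ 7.73 years

t_½ ≈ 7.7 years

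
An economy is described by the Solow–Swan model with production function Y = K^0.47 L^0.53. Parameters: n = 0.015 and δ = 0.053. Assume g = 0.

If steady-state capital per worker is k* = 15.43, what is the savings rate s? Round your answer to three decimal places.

s ≈ 0.290

Steady state requires s·f(k) = (n + δ)·k, i.e. s·k^α = (n + δ)·k.
So s / (n + δ) = (k*)^(1−α) = 15.43^0.53 = 4.2642.
Therefore s = 4.2642 × (n + δ) = 4.2642 × 0.068 = 0.2900.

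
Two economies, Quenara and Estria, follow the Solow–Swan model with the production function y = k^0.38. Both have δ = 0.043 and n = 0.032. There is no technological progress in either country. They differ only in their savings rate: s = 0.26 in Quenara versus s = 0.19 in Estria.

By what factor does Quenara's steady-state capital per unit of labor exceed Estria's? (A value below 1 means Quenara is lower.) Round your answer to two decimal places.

k*_Q / k*_E ≈ 1.66

Steady-state k* = [s/(n + δ)]^(1/(1−α)), so the ratio is [ (s_Q/(n + δ)_Q) / (s_E/(n + δ)_E) ]^1.6129.
s_Q/(n + δ)_Q = 0.26/0.075 = 3.4667; s_E/(n + δ)_E = 0.19/0.075 = 2.5333.
Ratio = (3.4667/2.5333)^1.6129 = 1.3685^1.6129 ≈ 1.6586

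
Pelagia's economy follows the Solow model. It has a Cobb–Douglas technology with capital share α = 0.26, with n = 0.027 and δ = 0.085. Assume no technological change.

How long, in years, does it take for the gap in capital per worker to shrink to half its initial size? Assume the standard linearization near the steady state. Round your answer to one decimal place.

Near the steady state the convergence rate is λ = (1 − α)(n + δ).
λ = (1 − 0.26) × 0.112 = 0.74 × 0.112 = 0.08288
Half-life = ln 2 / λ = 0.6931 / 0.08288 ≈ 8.36 years

t_½ ≈ 8.4 years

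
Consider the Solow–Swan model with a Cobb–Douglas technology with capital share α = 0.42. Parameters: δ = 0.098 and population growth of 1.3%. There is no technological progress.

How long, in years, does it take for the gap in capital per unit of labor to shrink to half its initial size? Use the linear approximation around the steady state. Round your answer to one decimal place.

Near the steady state the convergence rate is λ = (1 − α)(n + δ).
λ = (1 − 0.42) × 0.111 = 0.58 × 0.111 = 0.06438
Half-life = ln 2 / λ = 0.6931 / 0.06438 ≈ 10.77 years

about 10.8 years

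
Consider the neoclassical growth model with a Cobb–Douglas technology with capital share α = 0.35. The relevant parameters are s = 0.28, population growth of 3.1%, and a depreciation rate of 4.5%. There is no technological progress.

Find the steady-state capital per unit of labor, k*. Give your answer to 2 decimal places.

In steady state, investment equals break-even investment: s·k^α = (n + δ)·k.
Rearranging, k^(1−α) = s / (n + δ).
k^0.65 = 0.28 / (0.031 + 0.045) = 0.28 / 0.076 = 3.6842
k* = 3.6842^(1/0.65) ≈ 7.4353

k* = 7.44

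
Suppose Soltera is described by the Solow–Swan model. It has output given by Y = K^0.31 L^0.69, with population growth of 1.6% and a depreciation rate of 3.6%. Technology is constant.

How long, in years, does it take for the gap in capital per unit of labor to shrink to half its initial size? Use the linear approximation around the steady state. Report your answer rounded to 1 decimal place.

Near the steady state the convergence rate is λ = (1 − α)(n + δ).
λ = (1 − 0.31) × 0.052 = 0.69 × 0.052 = 0.03588
Half-life = ln 2 / λ = 0.6931 / 0.03588 ≈ 19.32 years

half-life ≈ 19.3 years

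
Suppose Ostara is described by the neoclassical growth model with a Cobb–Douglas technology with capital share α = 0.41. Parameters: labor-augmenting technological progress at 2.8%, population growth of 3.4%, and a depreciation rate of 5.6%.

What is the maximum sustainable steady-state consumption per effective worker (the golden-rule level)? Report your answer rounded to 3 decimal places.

c_gold ≈ 1.402

At the golden rule, f'(k) = n + g + δ, so α·k^(α−1) = n + g + δ and k_gold = (α/(n + g + δ))^(1/(1−α)).
k_gold = (0.41/0.118)^(1/0.59) = 3.4746^1.6949 ≈ 8.2562
c_gold = f(k_gold) − (n + g + δ)·k_gold = 2.3762 − 0.118×8.2562 ≈ 1.4020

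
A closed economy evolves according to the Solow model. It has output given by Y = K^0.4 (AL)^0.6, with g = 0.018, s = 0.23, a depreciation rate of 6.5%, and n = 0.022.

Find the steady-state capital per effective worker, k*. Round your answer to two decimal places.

k* = 3.69

Steady state requires s·f(k) = (n + g + δ)·k, i.e. s·k^α = (n + g + δ)·k.
Dividing both sides by k: k^(1−α) = s / (n + g + δ).
k^0.6 = 0.23 / (0.022 + 0.018 + 0.065) = 0.23 / 0.105 = 2.1905
k* = 2.1905^(1/0.6) ≈ 3.6946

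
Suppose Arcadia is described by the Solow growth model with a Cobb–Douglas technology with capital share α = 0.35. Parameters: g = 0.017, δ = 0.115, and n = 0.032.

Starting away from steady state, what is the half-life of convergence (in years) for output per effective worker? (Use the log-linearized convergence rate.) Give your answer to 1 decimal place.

Near the steady state the convergence rate is λ = (1 − α)(n + g + δ).
λ = (1 − 0.35) × 0.164 = 0.65 × 0.164 = 0.1066
Half-life = ln 2 / λ = 0.6931 / 0.1066 ≈ 6.50 years

about 6.5 years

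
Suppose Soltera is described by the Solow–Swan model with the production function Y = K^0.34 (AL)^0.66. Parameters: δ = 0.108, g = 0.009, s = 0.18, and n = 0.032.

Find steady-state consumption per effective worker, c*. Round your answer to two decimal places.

c* ≈ 0.90

Steady state requires s·f(k) = (n + g + δ)·k, i.e. s·k^α = (n + g + δ)·k.
Rearranging, k^(1−α) = s / (n + g + δ).
k^0.66 = 0.18 / (0.032 + 0.009 + 0.108) = 0.18 / 0.149 = 1.2081
k* = 1.2081^(1/0.66) ≈ 1.3317
y* = (k*)^α = 1.3317^0.34 ≈ 1.1023
c* = (1 − s)·y* = (1 − 0.18) × 1.1023 ≈ 0.9039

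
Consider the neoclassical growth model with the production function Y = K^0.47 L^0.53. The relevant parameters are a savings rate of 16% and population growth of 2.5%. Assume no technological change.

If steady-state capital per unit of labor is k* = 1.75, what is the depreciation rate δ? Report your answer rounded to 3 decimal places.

δ ≈ 0.094

Steady state requires s·f(k) = (n + δ)·k, i.e. s·k^α = (n + δ)·k.
So s / (n + δ) = (k*)^(1−α) = 1.75^0.53 = 1.3453.
Therefore n + δ = s / 1.3453 = 0.16 / 1.3453 = 0.1189, so δ = 0.1189 − 0.025 = 0.0939.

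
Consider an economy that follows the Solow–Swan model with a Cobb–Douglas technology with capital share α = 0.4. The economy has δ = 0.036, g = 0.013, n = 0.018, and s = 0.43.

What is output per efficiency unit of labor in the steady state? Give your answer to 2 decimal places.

In steady state, investment equals break-even investment: s·k^α = (n + g + δ)·k.
Rearranging, k^(1−α) = s / (n + g + δ).
k^0.6 = 0.43 / (0.018 + 0.013 + 0.036) = 0.43 / 0.067 = 6.4179
k* = 6.4179^(1/0.6) ≈ 22.1643
y* = (k*)^α = 22.1643^0.4 ≈ 3.4535

y* ≈ 3.45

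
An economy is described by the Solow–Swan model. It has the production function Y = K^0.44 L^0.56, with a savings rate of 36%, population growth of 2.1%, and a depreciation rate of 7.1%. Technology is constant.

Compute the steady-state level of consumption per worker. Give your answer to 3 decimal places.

In steady state, investment equals break-even investment: s·k^α = (n + δ)·k.
Rearranging, k^(1−α) = s / (n + δ).
k^0.56 = 0.36 / (0.021 + 0.071) = 0.36 / 0.092 = 3.9130
k* = 3.9130^(1/0.56) ≈ 11.4302
y* = (k*)^α = 11.4302^0.44 ≈ 2.9211
c* = (1 − s)·y* = (1 − 0.36) × 2.9211 ≈ 1.8695

c* ≈ 1.870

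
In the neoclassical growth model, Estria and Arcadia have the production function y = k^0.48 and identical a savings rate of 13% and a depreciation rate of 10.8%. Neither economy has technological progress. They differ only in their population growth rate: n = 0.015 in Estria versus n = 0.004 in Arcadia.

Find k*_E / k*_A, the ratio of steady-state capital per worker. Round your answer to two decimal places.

Steady-state k* = [s/(n + δ)]^(1/(1−α)), so the ratio is [ (s_E/(n + δ)_E) / (s_A/(n + δ)_A) ]^1.9231.
s_E/(n + δ)_E = 0.13/0.123 = 1.0569; s_A/(n + δ)_A = 0.13/0.112 = 1.1607.
Ratio = (1.0569/1.1607)^1.9231 = 0.9106^1.9231 ≈ 0.8352

k*_E / k*_A ≈ 0.84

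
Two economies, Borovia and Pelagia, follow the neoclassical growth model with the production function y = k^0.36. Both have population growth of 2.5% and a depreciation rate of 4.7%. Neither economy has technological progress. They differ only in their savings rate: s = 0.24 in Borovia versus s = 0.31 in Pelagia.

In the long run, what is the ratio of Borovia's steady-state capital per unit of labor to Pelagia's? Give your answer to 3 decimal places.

k*_B / k*_P ≈ 0.670

Steady-state k* = [s/(n + δ)]^(1/(1−α)), so the ratio is [ (s_B/(n + δ)_B) / (s_P/(n + δ)_P) ]^1.5625.
s_B/(n + δ)_B = 0.24/0.072 = 3.3333; s_P/(n + δ)_P = 0.31/0.072 = 4.3056.
Ratio = (3.3333/4.3056)^1.5625 = 0.7742^1.5625 ≈ 0.6704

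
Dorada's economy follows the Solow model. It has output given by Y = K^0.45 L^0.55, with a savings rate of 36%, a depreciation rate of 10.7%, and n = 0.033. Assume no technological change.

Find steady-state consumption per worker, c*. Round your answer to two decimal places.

c* = 1.39

Steady state requires s·f(k) = (n + δ)·k, i.e. s·k^α = (n + δ)·k.
Dividing both sides by k: k^(1−α) = s / (n + δ).
k^0.55 = 0.36 / (0.033 + 0.107) = 0.36 / 0.140 = 2.5714
k* = 2.5714^(1/0.55) ≈ 5.5688
y* = (k*)^α = 5.5688^0.45 ≈ 2.1657
c* = (1 − s)·y* = (1 − 0.36) × 2.1657 ≈ 1.3860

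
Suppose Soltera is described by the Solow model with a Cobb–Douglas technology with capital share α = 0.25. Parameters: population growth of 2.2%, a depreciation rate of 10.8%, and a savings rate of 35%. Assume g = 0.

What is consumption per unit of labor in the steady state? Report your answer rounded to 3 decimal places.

c* = 0.904

Steady state requires s·f(k) = (n + δ)·k, i.e. s·k^α = (n + δ)·k.
Dividing both sides by k: k^(1−α) = s / (n + δ).
k^0.75 = 0.35 / (0.022 + 0.108) = 0.35 / 0.130 = 2.6923
k* = 2.6923^(1/0.75) ≈ 3.7454
y* = (k*)^α = 3.7454^0.25 ≈ 1.3912
c* = (1 − s)·y* = (1 − 0.35) × 1.3912 ≈ 0.9043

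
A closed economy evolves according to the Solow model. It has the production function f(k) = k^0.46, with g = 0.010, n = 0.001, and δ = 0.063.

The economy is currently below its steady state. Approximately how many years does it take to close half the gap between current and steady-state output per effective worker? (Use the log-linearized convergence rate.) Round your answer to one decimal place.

about 17.3 years

Near the steady state the convergence rate is λ = (1 − α)(n + g + δ).
λ = (1 − 0.46) × 0.074 = 0.54 × 0.074 = 0.03996
Half-life = ln 2 / λ = 0.6931 / 0.03996 ≈ 17.34 years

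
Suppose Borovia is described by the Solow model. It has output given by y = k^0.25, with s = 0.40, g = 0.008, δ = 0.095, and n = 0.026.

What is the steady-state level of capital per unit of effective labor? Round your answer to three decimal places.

In steady state, investment equals break-even investment: s·k^α = (n + g + δ)·k.
Dividing both sides by k: k^(1−α) = s / (n + g + δ).
k^0.75 = 0.40 / (0.026 + 0.008 + 0.095) = 0.40 / 0.129 = 3.1008
k* = 3.1008^(1/0.75) ≈ 4.5217

k* ≈ 4.522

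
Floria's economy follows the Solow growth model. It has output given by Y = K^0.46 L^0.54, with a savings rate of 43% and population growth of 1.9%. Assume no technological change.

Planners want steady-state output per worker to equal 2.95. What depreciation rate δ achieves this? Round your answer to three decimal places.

δ ≈ 0.102

Steady state requires s·f(k) = (n + δ)·k, i.e. s·k^α = (n + δ)·k.
Since y* = [s/(n + δ)]^(α/(1−α)), we have s/(n + δ) = (y*)^((1−α)/α) = 2.95^1.1739 = 3.5606.
Therefore n + δ = s / 3.5606 = 0.43 / 3.5606 = 0.1208, so δ = 0.1208 − 0.019 = 0.1018.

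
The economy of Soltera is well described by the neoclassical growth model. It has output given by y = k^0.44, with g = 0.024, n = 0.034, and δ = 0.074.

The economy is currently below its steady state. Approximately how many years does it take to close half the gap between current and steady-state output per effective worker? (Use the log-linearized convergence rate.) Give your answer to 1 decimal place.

Near the steady state the convergence rate is λ = (1 − α)(n + g + δ).
λ = (1 − 0.44) × 0.132 = 0.56 × 0.132 = 0.07392
Half-life = ln 2 / λ = 0.6931 / 0.07392 ≈ 9.38 years

t_½ ≈ 9.4 years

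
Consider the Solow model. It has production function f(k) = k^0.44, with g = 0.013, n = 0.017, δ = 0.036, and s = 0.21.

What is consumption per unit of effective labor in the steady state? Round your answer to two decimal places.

c* = 1.96

At the steady state, Δk = 0, so s·k^α = (n + g + δ)·k.
Dividing both sides by k: k^(1−α) = s / (n + g + δ).
k^0.56 = 0.21 / (0.017 + 0.013 + 0.036) = 0.21 / 0.066 = 3.1818
k* = 3.1818^(1/0.56) ≈ 7.9001
y* = (k*)^α = 7.9001^0.44 ≈ 2.4829
c* = (1 − s)·y* = (1 − 0.21) × 2.4829 ≈ 1.9615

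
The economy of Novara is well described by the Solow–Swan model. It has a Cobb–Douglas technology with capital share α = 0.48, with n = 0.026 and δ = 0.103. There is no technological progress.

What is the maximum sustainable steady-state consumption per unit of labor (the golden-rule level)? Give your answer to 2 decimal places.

c_gold ≈ 1.75

At the golden rule, f'(k) = n + δ, so α·k^(α−1) = n + δ and k_gold = (α/(n + δ))^(1/(1−α)).
k_gold = (0.48/0.129)^(1/0.52) = 3.7209^1.9231 ≈ 12.5145
c_gold = f(k_gold) − (n + δ)·k_gold = 3.3632 − 0.129×12.5145 ≈ 1.7488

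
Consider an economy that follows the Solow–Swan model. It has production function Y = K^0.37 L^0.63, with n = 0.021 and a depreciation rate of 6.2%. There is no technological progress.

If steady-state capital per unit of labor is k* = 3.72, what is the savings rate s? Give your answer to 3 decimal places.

At the steady state, Δk = 0, so s·k^α = (n + δ)·k.
So s / (n + δ) = (k*)^(1−α) = 3.72^0.63 = 2.2879.
Therefore s = 2.2879 × (n + δ) = 2.2879 × 0.083 = 0.1899.

s ≈ 0.190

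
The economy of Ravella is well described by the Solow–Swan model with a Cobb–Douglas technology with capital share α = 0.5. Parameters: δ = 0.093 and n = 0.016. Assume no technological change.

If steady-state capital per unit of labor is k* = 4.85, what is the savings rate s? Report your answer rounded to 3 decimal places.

s ≈ 0.240

In steady state, investment equals break-even investment: s·k^α = (n + δ)·k.
So s / (n + δ) = (k*)^(1−α) = 4.85^0.5 = 2.2023.
Therefore s = 2.2023 × (n + δ) = 2.2023 × 0.109 = 0.2401.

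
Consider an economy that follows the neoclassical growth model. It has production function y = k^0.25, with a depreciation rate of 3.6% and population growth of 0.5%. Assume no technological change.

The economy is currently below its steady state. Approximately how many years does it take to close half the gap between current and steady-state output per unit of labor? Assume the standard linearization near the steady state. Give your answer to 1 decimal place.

half-life ≈ 22.5 years

Near the steady state the convergence rate is λ = (1 − α)(n + δ).
λ = (1 − 0.25) × 0.041 = 0.75 × 0.041 = 0.03075
Half-life = ln 2 / λ = 0.6931 / 0.03075 ≈ 22.54 years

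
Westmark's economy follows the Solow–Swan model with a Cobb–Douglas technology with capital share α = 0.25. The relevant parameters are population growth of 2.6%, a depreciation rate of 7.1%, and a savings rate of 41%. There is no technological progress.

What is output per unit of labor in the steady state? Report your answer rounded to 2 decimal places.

y* = 1.62

At the steady state, Δk = 0, so s·k^α = (n + δ)·k.
Dividing both sides by k: k^(1−α) = s / (n + δ).
k^0.75 = 0.41 / (0.026 + 0.071) = 0.41 / 0.097 = 4.2268
k* = 4.2268^(1/0.75) ≈ 6.8341
y* = (k*)^α = 6.8341^0.25 ≈ 1.6169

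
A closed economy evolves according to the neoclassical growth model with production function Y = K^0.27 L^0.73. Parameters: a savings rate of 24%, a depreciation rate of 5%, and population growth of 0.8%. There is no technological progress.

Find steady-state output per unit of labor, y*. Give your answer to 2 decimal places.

y* = 1.69

Steady state requires s·f(k) = (n + δ)·k, i.e. s·k^α = (n + δ)·k.
Dividing both sides by k: k^(1−α) = s / (n + δ).
k^0.73 = 0.24 / (0.008 + 0.050) = 0.24 / 0.058 = 4.1379
k* = 4.1379^(1/0.73) ≈ 6.9969
y* = (k*)^α = 6.9969^0.27 ≈ 1.6909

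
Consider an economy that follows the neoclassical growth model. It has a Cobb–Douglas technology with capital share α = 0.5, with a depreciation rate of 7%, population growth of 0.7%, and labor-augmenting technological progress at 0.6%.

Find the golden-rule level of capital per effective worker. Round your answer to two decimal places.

k_gold ≈ 36.29

The golden rule sets f'(k) = n + g + δ, i.e. α·k^(α−1) = n + g + δ.
So k^(1−α) = α / (n + g + δ) = 0.5 / 0.083 = 6.0241.
k_gold = 6.0241^(1/0.5) ≈ 36.2898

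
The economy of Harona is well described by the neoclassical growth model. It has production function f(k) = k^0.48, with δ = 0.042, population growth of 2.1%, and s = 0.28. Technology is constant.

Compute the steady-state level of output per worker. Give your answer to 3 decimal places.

y* ≈ 3.963

In steady state, investment equals break-even investment: s·k^α = (n + δ)·k.
Dividing both sides by k: k^(1−α) = s / (n + δ).
k^0.52 = 0.28 / (0.021 + 0.042) = 0.28 / 0.063 = 4.4444
k* = 4.4444^(1/0.52) ≈ 17.6114
y* = (k*)^α = 17.6114^0.48 ≈ 3.9626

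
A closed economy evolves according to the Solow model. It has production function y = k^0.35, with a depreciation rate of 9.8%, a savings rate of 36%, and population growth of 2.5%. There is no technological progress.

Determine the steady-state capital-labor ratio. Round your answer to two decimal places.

k* = 5.22

At the steady state, Δk = 0, so s·k^α = (n + δ)·k.
Rearranging, k^(1−α) = s / (n + δ).
k^0.65 = 0.36 / (0.025 + 0.098) = 0.36 / 0.123 = 2.9268
k* = 2.9268^(1/0.65) ≈ 5.2183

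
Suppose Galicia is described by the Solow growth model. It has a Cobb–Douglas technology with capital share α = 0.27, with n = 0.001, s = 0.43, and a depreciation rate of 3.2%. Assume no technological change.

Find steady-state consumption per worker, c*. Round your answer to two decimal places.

In steady state, investment equals break-even investment: s·k^α = (n + δ)·k.
Rearranging, k^(1−α) = s / (n + δ).
k^0.73 = 0.43 / (0.001 + 0.032) = 0.43 / 0.033 = 13.0303
k* = 13.0303^(1/0.73) ≈ 33.6771
y* = (k*)^α = 33.6771^0.27 ≈ 2.5845
c* = (1 − s)·y* = (1 − 0.43) × 2.5845 ≈ 1.4732

c* ≈ 1.47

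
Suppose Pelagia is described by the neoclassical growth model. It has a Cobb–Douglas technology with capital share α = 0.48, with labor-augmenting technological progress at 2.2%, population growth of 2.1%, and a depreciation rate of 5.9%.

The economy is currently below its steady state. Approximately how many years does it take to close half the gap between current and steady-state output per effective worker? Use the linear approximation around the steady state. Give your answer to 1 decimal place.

t_½ ≈ 13.1 years

Near the steady state the convergence rate is λ = (1 − α)(n + g + δ).
λ = (1 − 0.48) × 0.102 = 0.52 × 0.102 = 0.05304
Half-life = ln 2 / λ = 0.6931 / 0.05304 ≈ 13.07 years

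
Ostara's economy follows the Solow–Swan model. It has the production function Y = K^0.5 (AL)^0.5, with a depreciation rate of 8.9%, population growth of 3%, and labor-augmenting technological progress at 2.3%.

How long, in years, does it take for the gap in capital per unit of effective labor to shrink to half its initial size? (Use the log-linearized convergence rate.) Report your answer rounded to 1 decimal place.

Near the steady state the convergence rate is λ = (1 − α)(n + g + δ).
λ = (1 − 0.5) × 0.142 = 0.5 × 0.142 = 0.0710
Half-life = ln 2 / λ = 0.6931 / 0.0710 ≈ 9.76 years

t_½ ≈ 9.8 years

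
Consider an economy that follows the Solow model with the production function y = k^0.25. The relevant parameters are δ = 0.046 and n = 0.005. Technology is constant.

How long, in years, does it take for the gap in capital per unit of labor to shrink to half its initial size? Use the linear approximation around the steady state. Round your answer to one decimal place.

half-life ≈ 18.1 years

Near the steady state the convergence rate is λ = (1 − α)(n + δ).
λ = (1 − 0.25) × 0.051 = 0.75 × 0.051 = 0.03825
Half-life = ln 2 / λ = 0.6931 / 0.03825 ≈ 18.12 years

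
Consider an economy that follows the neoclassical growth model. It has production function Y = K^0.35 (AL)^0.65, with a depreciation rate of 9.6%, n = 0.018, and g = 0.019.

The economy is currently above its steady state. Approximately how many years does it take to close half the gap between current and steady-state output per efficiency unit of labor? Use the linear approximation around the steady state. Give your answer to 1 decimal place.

about 8.0 years

Near the steady state the convergence rate is λ = (1 − α)(n + g + δ).
λ = (1 − 0.35) × 0.133 = 0.65 × 0.133 = 0.08645
Half-life = ln 2 / λ = 0.6931 / 0.08645 ≈ 8.02 years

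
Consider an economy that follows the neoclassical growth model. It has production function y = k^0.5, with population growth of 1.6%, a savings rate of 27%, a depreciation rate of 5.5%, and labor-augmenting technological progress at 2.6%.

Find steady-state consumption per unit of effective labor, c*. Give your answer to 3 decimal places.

c* = 2.032

At the steady state, Δk = 0, so s·k^α = (n + g + δ)·k.
Rearranging, k^(1−α) = s / (n + g + δ).
k^0.5 = 0.27 / (0.016 + 0.026 + 0.055) = 0.27 / 0.097 = 2.7835
k* = 2.7835^(1/0.5) ≈ 7.7479
y* = (k*)^α = 7.7479^0.5 ≈ 2.7835
c* = (1 − s)·y* = (1 − 0.27) × 2.7835 ≈ 2.0320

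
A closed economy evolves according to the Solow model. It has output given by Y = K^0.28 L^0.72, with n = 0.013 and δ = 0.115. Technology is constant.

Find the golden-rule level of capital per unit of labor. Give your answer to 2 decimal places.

k_gold ≈ 2.97

The golden rule sets f'(k) = n + δ, i.e. α·k^(α−1) = n + δ.
So k^(1−α) = α / (n + δ) = 0.28 / 0.128 = 2.1875.
k_gold = 2.1875^(1/0.72) ≈ 2.9659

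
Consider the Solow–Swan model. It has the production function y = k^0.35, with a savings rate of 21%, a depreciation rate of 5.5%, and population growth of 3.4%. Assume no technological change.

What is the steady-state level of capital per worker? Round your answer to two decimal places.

Steady state requires s·f(k) = (n + δ)·k, i.e. s·k^α = (n + δ)·k.
Rearranging, k^(1−α) = s / (n + δ).
k^0.65 = 0.21 / (0.034 + 0.055) = 0.21 / 0.089 = 2.3596
k* = 2.3596^(1/0.65) ≈ 3.7463

k* = 3.75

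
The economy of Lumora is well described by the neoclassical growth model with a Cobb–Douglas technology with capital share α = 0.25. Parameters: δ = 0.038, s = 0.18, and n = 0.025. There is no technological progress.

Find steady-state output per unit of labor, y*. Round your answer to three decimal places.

At the steady state, Δk = 0, so s·k^α = (n + δ)·k.
Dividing both sides by k: k^(1−α) = s / (n + δ).
k^0.75 = 0.18 / (0.025 + 0.038) = 0.18 / 0.063 = 2.8571
k* = 2.8571^(1/0.75) ≈ 4.0542
y* = (k*)^α = 4.0542^0.25 ≈ 1.4190

y* = 1.419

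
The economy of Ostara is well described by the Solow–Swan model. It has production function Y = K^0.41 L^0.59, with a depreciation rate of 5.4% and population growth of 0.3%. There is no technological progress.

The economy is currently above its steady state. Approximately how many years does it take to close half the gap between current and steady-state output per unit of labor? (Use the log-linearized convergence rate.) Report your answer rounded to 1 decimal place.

half-life ≈ 20.6 years

Near the steady state the convergence rate is λ = (1 − α)(n + δ).
λ = (1 − 0.41) × 0.057 = 0.59 × 0.057 = 0.03363
Half-life = ln 2 / λ = 0.6931 / 0.03363 ≈ 20.61 years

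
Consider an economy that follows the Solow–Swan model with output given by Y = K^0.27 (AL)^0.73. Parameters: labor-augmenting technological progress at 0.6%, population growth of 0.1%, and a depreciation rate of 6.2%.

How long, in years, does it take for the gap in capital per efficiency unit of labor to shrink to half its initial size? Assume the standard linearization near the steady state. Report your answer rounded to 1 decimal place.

Near the steady state the convergence rate is λ = (1 − α)(n + g + δ).
λ = (1 − 0.27) × 0.069 = 0.73 × 0.069 = 0.05037
Half-life = ln 2 / λ = 0.6931 / 0.05037 ≈ 13.76 years

half-life ≈ 13.8 years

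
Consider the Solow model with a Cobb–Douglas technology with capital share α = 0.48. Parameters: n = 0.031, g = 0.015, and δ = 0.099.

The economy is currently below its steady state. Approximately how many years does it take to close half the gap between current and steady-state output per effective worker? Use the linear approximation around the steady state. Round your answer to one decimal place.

half-life ≈ 9.2 years

Near the steady state the convergence rate is λ = (1 − α)(n + g + δ).
λ = (1 − 0.48) × 0.145 = 0.52 × 0.145 = 0.0754
Half-life = ln 2 / λ = 0.6931 / 0.0754 ≈ 9.19 years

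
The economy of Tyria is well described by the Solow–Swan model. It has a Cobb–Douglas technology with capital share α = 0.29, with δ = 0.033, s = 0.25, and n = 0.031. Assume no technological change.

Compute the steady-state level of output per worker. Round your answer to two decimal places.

y* ≈ 1.74

At the steady state, Δk = 0, so s·k^α = (n + δ)·k.
Rearranging, k^(1−α) = s / (n + δ).
k^0.71 = 0.25 / (0.031 + 0.033) = 0.25 / 0.064 = 3.9063
k* = 3.9063^(1/0.71) ≈ 6.8151
y* = (k*)^α = 6.8151^0.29 ≈ 1.7446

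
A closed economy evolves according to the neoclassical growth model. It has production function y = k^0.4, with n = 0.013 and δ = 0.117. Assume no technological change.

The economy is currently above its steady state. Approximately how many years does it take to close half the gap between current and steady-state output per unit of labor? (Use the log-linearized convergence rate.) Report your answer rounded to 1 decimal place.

Near the steady state the convergence rate is λ = (1 − α)(n + δ).
λ = (1 − 0.4) × 0.130 = 0.6 × 0.130 = 0.0780
Half-life = ln 2 / λ = 0.6931 / 0.0780 ≈ 8.89 years

about 8.9 years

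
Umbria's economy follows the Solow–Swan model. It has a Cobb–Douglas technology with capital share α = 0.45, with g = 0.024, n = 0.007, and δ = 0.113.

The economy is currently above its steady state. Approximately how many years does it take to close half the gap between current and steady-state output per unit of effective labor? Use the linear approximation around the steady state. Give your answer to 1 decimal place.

Near the steady state the convergence rate is λ = (1 − α)(n + g + δ).
λ = (1 − 0.45) × 0.144 = 0.55 × 0.144 = 0.0792
Half-life = ln 2 / λ = 0.6931 / 0.0792 ≈ 8.75 years

t_½ ≈ 8.8 years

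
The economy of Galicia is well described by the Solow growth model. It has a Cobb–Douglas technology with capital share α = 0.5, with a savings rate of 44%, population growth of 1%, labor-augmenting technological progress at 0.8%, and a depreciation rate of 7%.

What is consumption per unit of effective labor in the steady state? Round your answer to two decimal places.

Steady state requires s·f(k) = (n + g + δ)·k, i.e. s·k^α = (n + g + δ)·k.
Dividing both sides by k: k^(1−α) = s / (n + g + δ).
k^0.5 = 0.44 / (0.010 + 0.008 + 0.070) = 0.44 / 0.088 = 5.0000
k* = 5.0000^(1/0.5) ≈ 25.0000
y* = (k*)^α = 25.0000^0.5 ≈ 5.0000
c* = (1 − s)·y* = (1 − 0.44) × 5.0000 ≈ 2.8000

c* ≈ 2.80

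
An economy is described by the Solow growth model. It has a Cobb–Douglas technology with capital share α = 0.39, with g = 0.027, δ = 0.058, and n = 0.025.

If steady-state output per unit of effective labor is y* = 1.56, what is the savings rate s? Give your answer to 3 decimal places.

s ≈ 0.221

At the steady state, Δk = 0, so s·k^α = (n + g + δ)·k.
Since y* = [s/(n + g + δ)]^(α/(1−α)), we have s/(n + g + δ) = (y*)^((1−α)/α) = 1.56^1.5641 = 2.0048.
Therefore s = 2.0048 × (n + g + δ) = 2.0048 × 0.110 = 0.2205.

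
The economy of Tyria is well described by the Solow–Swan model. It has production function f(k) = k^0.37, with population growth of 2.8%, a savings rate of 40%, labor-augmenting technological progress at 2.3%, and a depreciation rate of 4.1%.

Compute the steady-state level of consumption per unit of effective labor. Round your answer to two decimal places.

c* = 1.42

In steady state, investment equals break-even investment: s·k^α = (n + g + δ)·k.
Dividing both sides by k: k^(1−α) = s / (n + g + δ).
k^0.63 = 0.40 / (0.028 + 0.023 + 0.041) = 0.40 / 0.092 = 4.3478
k* = 4.3478^(1/0.63) ≈ 10.3069
y* = (k*)^α = 10.3069^0.37 ≈ 2.3706
c* = (1 − s)·y* = (1 − 0.40) × 2.3706 ≈ 1.4224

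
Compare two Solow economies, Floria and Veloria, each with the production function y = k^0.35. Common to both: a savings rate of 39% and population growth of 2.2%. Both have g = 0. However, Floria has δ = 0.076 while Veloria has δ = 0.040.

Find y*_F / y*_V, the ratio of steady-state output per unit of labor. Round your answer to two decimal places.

y*_F / y*_V ≈ 0.78

Steady-state y* = [s/(n + δ)]^(α/(1−α)), so the ratio is [ (s_F/(n + δ)_F) / (s_V/(n + δ)_V) ]^0.5385.
s_F/(n + δ)_F = 0.39/0.098 = 3.9796; s_V/(n + δ)_V = 0.39/0.062 = 6.2903.
Ratio = (3.9796/6.2903)^0.5385 = 0.6327^0.5385 ≈ 0.7815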